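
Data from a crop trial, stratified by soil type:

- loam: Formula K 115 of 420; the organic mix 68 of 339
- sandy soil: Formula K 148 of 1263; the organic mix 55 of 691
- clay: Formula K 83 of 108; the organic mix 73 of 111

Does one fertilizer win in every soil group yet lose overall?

Loam: Formula K 115/420 = 27.4%, the organic mix 68/339 = 20.1% → Formula K
Sandy soil: Formula K 148/1263 = 11.7%, the organic mix 55/691 = 8.0% → Formula K
Clay: Formula K 83/108 = 76.9%, the organic mix 73/111 = 65.8% → Formula K
Overall: Formula K 346/1791 = 19.3%, the organic mix 196/1141 = 17.2% → Formula K
Formula K wins overall and in every soil group — no reversal.

No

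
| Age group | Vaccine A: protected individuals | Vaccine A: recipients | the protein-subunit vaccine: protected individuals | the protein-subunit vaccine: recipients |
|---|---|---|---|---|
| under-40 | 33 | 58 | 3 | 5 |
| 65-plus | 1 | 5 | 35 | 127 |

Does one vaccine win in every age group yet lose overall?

Under-40: Vaccine A 33/58 = 56.9%, the protein-subunit vaccine 3/5 = 60.0% → the protein-subunit vaccine
65-plus: Vaccine A 1/5 = 20.0%, the protein-subunit vaccine 35/127 = 27.6% → the protein-subunit vaccine
Overall: Vaccine A 34/63 = 54.0%, the protein-subunit vaccine 38/132 = 28.8% → Vaccine A
The protein-subunit vaccine wins each age group but Vaccine A wins overall — the comparison reverses. The protein-subunit vaccine's recipients skew toward 65-plus, which has a lower base rate.

Yes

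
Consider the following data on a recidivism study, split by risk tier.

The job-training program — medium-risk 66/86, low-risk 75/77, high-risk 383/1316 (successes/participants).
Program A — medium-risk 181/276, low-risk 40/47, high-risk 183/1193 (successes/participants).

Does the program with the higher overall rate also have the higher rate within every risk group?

Yes

Medium-risk: the job-training program 66/86 = 76.7%, Program A 181/276 = 65.6% → the job-training program
Low-risk: the job-training program 75/77 = 97.4%, Program A 40/47 = 85.1% → the job-training program
High-risk: the job-training program 383/1316 = 29.1%, Program A 183/1193 = 15.3% → the job-training program
Overall: the job-training program 524/1479 = 35.4%, Program A 404/1516 = 26.6% → the job-training program
The job-training program wins overall and in every risk group — no reversal.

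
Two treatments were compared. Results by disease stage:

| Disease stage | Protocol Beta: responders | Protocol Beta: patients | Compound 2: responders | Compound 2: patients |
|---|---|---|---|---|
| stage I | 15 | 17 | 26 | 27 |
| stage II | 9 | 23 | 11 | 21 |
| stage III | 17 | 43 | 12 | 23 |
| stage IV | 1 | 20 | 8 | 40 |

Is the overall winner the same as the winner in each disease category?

Yes

Stage I: Protocol Beta 15/17 = 88.2%, Compound 2 26/27 = 96.3% → Compound 2
Stage II: Protocol Beta 9/23 = 39.1%, Compound 2 11/21 = 52.4% → Compound 2
Stage III: Protocol Beta 17/43 = 39.5%, Compound 2 12/23 = 52.2% → Compound 2
Stage IV: Protocol Beta 1/20 = 5.0%, Compound 2 8/40 = 20.0% → Compound 2
Overall: Protocol Beta 42/103 = 40.8%, Compound 2 57/111 = 51.4% → Compound 2
Compound 2 wins overall and in every disease group — no reversal.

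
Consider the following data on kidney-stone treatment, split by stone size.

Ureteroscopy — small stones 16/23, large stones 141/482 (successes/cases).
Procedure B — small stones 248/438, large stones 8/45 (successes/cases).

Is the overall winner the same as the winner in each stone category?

No

Small stones: ureteroscopy 16/23 = 69.6%, Procedure B 248/438 = 56.6% → ureteroscopy
Large stones: ureteroscopy 141/482 = 29.3%, Procedure B 8/45 = 17.8% → ureteroscopy
Overall: ureteroscopy 157/505 = 31.1%, Procedure B 256/483 = 53.0% → Procedure B
Ureteroscopy wins each stone group but Procedure B wins overall — the comparison reverses. Ureteroscopy's cases skew toward large stones, which has a lower base rate.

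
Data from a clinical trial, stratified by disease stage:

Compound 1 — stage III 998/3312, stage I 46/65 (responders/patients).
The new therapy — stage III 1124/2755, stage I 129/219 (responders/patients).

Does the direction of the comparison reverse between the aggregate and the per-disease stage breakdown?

No

Stage III: Compound 1 998/3312 = 30.1%, the new therapy 1124/2755 = 40.8% → the new therapy
Stage I: Compound 1 46/65 = 70.8%, the new therapy 129/219 = 58.9% → Compound 1
Overall: Compound 1 1044/3377 = 30.9%, the new therapy 1253/2974 = 42.1% → the new therapy
Neither sweeps: Compound 1 wins 1 of 2 groups, the new therapy wins 1. The new therapy wins overall but not every group — no Simpson reversal.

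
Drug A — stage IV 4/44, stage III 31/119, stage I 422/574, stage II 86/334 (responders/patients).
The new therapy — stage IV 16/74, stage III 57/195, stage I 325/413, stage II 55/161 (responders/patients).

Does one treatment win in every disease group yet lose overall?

No

Stage IV: Drug A 4/44 = 9.1%, the new therapy 16/74 = 21.6% → the new therapy
Stage III: Drug A 31/119 = 26.1%, the new therapy 57/195 = 29.2% → the new therapy
Stage I: Drug A 422/574 = 73.5%, the new therapy 325/413 = 78.7% → the new therapy
Stage II: Drug A 86/334 = 25.7%, the new therapy 55/161 = 34.2% → the new therapy
Overall: Drug A 543/1071 = 50.7%, the new therapy 453/843 = 53.7% → the new therapy
The new therapy wins overall and in every disease group — no reversal.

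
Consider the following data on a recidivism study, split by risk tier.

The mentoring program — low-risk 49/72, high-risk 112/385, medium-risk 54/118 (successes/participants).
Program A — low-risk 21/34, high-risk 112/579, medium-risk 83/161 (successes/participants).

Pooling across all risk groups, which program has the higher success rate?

the mentoring program

Low-risk: the mentoring program 49/72 = 68.1%, Program A 21/34 = 61.8% → the mentoring program
High-risk: the mentoring program 112/385 = 29.1%, Program A 112/579 = 19.3% → the mentoring program
Medium-risk: the mentoring program 54/118 = 45.8%, Program A 83/161 = 51.6% → Program A
Overall: the mentoring program 215/575 = 37.4%, Program A 216/774 = 27.9% → the mentoring program
(Neither sweeps every risk group, but the mentoring program has the higher pooled rate.)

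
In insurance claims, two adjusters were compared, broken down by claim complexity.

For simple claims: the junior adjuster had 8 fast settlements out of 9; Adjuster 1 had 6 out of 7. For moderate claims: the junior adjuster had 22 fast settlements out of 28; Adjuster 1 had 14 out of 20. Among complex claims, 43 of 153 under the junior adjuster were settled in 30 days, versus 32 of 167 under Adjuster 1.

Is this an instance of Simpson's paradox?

Simple: the junior adjuster 8/9 = 88.9%, Adjuster 1 6/7 = 85.7% → the junior adjuster
Moderate: the junior adjuster 22/28 = 78.6%, Adjuster 1 14/20 = 70.0% → the junior adjuster
Complex: the junior adjuster 43/153 = 28.1%, Adjuster 1 32/167 = 19.2% → the junior adjuster
Overall: the junior adjuster 73/190 = 38.4%, Adjuster 1 52/194 = 26.8% → the junior adjuster
The junior adjuster wins overall and in every claim group — no reversal.

No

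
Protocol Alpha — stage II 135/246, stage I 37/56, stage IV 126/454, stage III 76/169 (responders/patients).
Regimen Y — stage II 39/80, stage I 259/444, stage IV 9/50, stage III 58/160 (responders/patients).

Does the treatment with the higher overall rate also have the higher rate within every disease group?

No

Stage II: Protocol Alpha 135/246 = 54.9%, Regimen Y 39/80 = 48.8% → Protocol Alpha
Stage I: Protocol Alpha 37/56 = 66.1%, Regimen Y 259/444 = 58.3% → Protocol Alpha
Stage IV: Protocol Alpha 126/454 = 27.8%, Regimen Y 9/50 = 18.0% → Protocol Alpha
Stage III: Protocol Alpha 76/169 = 45.0%, Regimen Y 58/160 = 36.2% → Protocol Alpha
Overall: Protocol Alpha 374/925 = 40.4%, Regimen Y 365/734 = 49.7% → Regimen Y
Protocol Alpha wins each disease group but Regimen Y wins overall — the comparison reverses. Protocol Alpha's patients skew toward stage IV, which has a lower base rate.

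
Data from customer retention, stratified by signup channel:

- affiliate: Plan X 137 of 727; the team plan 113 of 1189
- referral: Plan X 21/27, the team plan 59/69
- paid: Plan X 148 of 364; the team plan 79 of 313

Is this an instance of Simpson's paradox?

No

Affiliate: Plan X 137/727 = 18.8%, the team plan 113/1189 = 9.5% → Plan X
Referral: Plan X 21/27 = 77.8%, the team plan 59/69 = 85.5% → the team plan
Paid: Plan X 148/364 = 40.7%, the team plan 79/313 = 25.2% → Plan X
Overall: Plan X 306/1118 = 27.4%, the team plan 251/1571 = 16.0% → Plan X
Neither sweeps: Plan X wins 2 of 3 groups, the team plan wins 1. Plan X wins overall but not every group — no Simpson reversal.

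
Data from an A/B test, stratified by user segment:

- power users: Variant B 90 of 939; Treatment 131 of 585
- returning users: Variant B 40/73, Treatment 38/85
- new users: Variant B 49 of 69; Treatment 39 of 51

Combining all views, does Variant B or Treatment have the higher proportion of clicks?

Treatment

Power users: Variant B 90/939 = 9.6%, Treatment 131/585 = 22.4% → Treatment
Returning users: Variant B 40/73 = 54.8%, Treatment 38/85 = 44.7% → Variant B
New users: Variant B 49/69 = 71.0%, Treatment 39/51 = 76.5% → Treatment
Overall: Variant B 179/1081 = 16.6%, Treatment 208/721 = 28.8% → Treatment
(Neither sweeps every user group, but Treatment has the higher pooled rate.)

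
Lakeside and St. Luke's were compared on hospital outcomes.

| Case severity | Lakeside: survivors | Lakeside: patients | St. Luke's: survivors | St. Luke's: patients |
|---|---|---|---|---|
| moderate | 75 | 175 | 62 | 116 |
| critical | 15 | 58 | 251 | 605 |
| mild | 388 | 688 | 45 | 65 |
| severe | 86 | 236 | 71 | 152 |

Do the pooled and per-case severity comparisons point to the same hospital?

No

Moderate: Lakeside 75/175 = 42.9%, St. Luke's 62/116 = 53.4% → St. Luke's
Critical: Lakeside 15/58 = 25.9%, St. Luke's 251/605 = 41.5% → St. Luke's
Mild: Lakeside 388/688 = 56.4%, St. Luke's 45/65 = 69.2% → St. Luke's
Severe: Lakeside 86/236 = 36.4%, St. Luke's 71/152 = 46.7% → St. Luke's
Overall: Lakeside 564/1157 = 48.7%, St. Luke's 429/938 = 45.7% → Lakeside
St. Luke's wins each case group but Lakeside wins overall — the comparison reverses. St. Luke's's patients skew toward critical, which has a lower base rate.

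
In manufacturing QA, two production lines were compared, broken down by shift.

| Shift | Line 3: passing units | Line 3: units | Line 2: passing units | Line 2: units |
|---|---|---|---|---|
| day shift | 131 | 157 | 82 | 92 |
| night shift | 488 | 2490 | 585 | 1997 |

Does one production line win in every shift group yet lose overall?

Day shift: Line 3 131/157 = 83.4%, Line 2 82/92 = 89.1% → Line 2
Night shift: Line 3 488/2490 = 19.6%, Line 2 585/1997 = 29.3% → Line 2
Overall: Line 3 619/2647 = 23.4%, Line 2 667/2089 = 31.9% → Line 2
Line 2 wins overall and in every shift group — no reversal.

No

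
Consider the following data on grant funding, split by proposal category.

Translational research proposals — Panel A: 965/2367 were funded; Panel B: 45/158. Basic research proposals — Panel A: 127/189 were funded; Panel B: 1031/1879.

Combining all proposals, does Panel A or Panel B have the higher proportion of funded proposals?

Translational research: Panel A 965/2367 = 40.8%, Panel B 45/158 = 28.5% → Panel A
Basic research: Panel A 127/189 = 67.2%, Panel B 1031/1879 = 54.9% → Panel A
Overall: Panel A 1092/2556 = 42.7%, Panel B 1076/2037 = 52.8% → Panel B
(Panel A wins every proposal group but Panel B wins overall — Panel A's proposals skew toward the low-rate translational research group.)

Panel B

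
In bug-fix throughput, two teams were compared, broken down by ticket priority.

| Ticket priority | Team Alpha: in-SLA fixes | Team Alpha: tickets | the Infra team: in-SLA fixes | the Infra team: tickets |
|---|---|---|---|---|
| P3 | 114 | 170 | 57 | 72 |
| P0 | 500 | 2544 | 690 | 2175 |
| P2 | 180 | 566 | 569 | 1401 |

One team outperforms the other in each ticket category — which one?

the Infra team

P3: Team Alpha 114/170 = 67.1%, the Infra team 57/72 = 79.2% → the Infra team
P0: Team Alpha 500/2544 = 19.7%, the Infra team 690/2175 = 31.7% → the Infra team
P2: Team Alpha 180/566 = 31.8%, the Infra team 569/1401 = 40.6% → the Infra team
The Infra team has the higher rate in all 3 groups.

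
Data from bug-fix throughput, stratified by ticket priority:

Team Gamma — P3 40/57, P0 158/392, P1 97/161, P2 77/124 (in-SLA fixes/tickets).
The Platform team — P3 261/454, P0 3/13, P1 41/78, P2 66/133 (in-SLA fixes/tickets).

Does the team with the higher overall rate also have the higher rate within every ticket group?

No

P3: Team Gamma 40/57 = 70.2%, the Platform team 261/454 = 57.5% → Team Gamma
P0: Team Gamma 158/392 = 40.3%, the Platform team 3/13 = 23.1% → Team Gamma
P1: Team Gamma 97/161 = 60.2%, the Platform team 41/78 = 52.6% → Team Gamma
P2: Team Gamma 77/124 = 62.1%, the Platform team 66/133 = 49.6% → Team Gamma
Overall: Team Gamma 372/734 = 50.7%, the Platform team 371/678 = 54.7% → the Platform team
Team Gamma wins each ticket group but the Platform team wins overall — the comparison reverses. Team Gamma's tickets skew toward P0, which has a lower base rate.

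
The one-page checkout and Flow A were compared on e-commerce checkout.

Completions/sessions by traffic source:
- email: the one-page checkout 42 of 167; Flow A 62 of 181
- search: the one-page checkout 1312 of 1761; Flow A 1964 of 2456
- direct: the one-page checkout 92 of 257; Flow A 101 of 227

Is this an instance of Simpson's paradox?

Email: the one-page checkout 42/167 = 25.1%, Flow A 62/181 = 34.3% → Flow A
Search: the one-page checkout 1312/1761 = 74.5%, Flow A 1964/2456 = 80.0% → Flow A
Direct: the one-page checkout 92/257 = 35.8%, Flow A 101/227 = 44.5% → Flow A
Overall: the one-page checkout 1446/2185 = 66.2%, Flow A 2127/2864 = 74.3% → Flow A
Flow A wins overall and in every traffic group — no reversal.

No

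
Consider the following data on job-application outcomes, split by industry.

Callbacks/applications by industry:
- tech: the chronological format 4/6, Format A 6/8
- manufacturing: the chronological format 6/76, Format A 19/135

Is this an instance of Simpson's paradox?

No

Tech: the chronological format 4/6 = 66.7%, Format A 6/8 = 75.0% → Format A
Manufacturing: the chronological format 6/76 = 7.9%, Format A 19/135 = 14.1% → Format A
Overall: the chronological format 10/82 = 12.2%, Format A 25/143 = 17.5% → Format A
Format A wins overall and in every industry group — no reversal.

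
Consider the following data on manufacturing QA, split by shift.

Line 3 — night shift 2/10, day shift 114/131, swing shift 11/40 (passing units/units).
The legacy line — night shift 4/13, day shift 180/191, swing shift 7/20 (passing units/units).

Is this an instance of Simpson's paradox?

No

Night shift: Line 3 2/10 = 20.0%, the legacy line 4/13 = 30.8% → the legacy line
Day shift: Line 3 114/131 = 87.0%, the legacy line 180/191 = 94.2% → the legacy line
Swing shift: Line 3 11/40 = 27.5%, the legacy line 7/20 = 35.0% → the legacy line
Overall: Line 3 127/181 = 70.2%, the legacy line 191/224 = 85.3% → the legacy line
The legacy line wins overall and in every shift group — no reversal.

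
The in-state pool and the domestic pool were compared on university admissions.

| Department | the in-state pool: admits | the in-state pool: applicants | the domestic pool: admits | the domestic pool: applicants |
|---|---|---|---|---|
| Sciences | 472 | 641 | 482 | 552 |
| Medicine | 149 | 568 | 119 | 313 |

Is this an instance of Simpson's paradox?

Sciences: the in-state pool 472/641 = 73.6%, the domestic pool 482/552 = 87.3% → the domestic pool
Medicine: the in-state pool 149/568 = 26.2%, the domestic pool 119/313 = 38.0% → the domestic pool
Overall: the in-state pool 621/1209 = 51.4%, the domestic pool 601/865 = 69.5% → the domestic pool
The domestic pool wins overall and in every department group — no reversal.

No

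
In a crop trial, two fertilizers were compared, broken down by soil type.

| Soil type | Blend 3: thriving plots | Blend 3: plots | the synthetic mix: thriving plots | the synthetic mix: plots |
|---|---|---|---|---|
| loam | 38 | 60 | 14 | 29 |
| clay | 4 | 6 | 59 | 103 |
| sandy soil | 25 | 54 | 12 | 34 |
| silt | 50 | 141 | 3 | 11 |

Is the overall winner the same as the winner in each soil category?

No

Loam: Blend 3 38/60 = 63.3%, the synthetic mix 14/29 = 48.3% → Blend 3
Clay: Blend 3 4/6 = 66.7%, the synthetic mix 59/103 = 57.3% → Blend 3
Sandy soil: Blend 3 25/54 = 46.3%, the synthetic mix 12/34 = 35.3% → Blend 3
Silt: Blend 3 50/141 = 35.5%, the synthetic mix 3/11 = 27.3% → Blend 3
Overall: Blend 3 117/261 = 44.8%, the synthetic mix 88/177 = 49.7% → the synthetic mix
Blend 3 wins each soil group but the synthetic mix wins overall — the comparison reverses. Blend 3's plots skew toward silt, which has a lower base rate.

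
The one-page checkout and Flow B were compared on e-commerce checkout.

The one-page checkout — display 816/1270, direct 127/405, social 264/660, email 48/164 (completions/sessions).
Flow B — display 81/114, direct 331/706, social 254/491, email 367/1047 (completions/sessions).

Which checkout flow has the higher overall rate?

Display: the one-page checkout 816/1270 = 64.3%, Flow B 81/114 = 71.1% → Flow B
Direct: the one-page checkout 127/405 = 31.4%, Flow B 331/706 = 46.9% → Flow B
Social: the one-page checkout 264/660 = 40.0%, Flow B 254/491 = 51.7% → Flow B
Email: the one-page checkout 48/164 = 29.3%, Flow B 367/1047 = 35.1% → Flow B
Overall: the one-page checkout 1255/2499 = 50.2%, Flow B 1033/2358 = 43.8% → the one-page checkout
(Flow B wins every traffic group but the one-page checkout wins overall — Flow B's sessions skew toward the low-rate email group.)

the one-page checkout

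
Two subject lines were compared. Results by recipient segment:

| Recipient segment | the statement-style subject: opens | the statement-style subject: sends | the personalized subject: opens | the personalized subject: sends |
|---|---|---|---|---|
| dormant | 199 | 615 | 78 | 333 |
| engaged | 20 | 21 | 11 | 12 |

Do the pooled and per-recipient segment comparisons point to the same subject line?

Dormant: the statement-style subject 199/615 = 32.4%, the personalized subject 78/333 = 23.4% → the statement-style subject
Engaged: the statement-style subject 20/21 = 95.2%, the personalized subject 11/12 = 91.7% → the statement-style subject
Overall: the statement-style subject 219/636 = 34.4%, the personalized subject 89/345 = 25.8% → the statement-style subject
The statement-style subject wins overall and in every recipient group — no reversal.

Yes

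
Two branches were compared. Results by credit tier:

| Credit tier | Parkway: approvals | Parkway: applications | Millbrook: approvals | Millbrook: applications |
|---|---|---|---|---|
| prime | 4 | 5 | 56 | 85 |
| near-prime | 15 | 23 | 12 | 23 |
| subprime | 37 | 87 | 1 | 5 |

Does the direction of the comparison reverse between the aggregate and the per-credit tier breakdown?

Prime: Parkway 4/5 = 80.0%, Millbrook 56/85 = 65.9% → Parkway
Near-prime: Parkway 15/23 = 65.2%, Millbrook 12/23 = 52.2% → Parkway
Subprime: Parkway 37/87 = 42.5%, Millbrook 1/5 = 20.0% → Parkway
Overall: Parkway 56/115 = 48.7%, Millbrook 69/113 = 61.1% → Millbrook
Parkway wins each credit group but Millbrook wins overall — the comparison reverses. Parkway's applications skew toward subprime, which has a lower base rate.

Yes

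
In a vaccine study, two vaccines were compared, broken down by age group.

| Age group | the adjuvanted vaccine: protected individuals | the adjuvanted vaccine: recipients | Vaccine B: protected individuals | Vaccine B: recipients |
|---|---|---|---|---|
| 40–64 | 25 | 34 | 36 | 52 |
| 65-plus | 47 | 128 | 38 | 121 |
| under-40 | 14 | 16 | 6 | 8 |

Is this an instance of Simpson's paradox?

No

40–64: the adjuvanted vaccine 25/34 = 73.5%, Vaccine B 36/52 = 69.2% → the adjuvanted vaccine
65-plus: the adjuvanted vaccine 47/128 = 36.7%, Vaccine B 38/121 = 31.4% → the adjuvanted vaccine
Under-40: the adjuvanted vaccine 14/16 = 87.5%, Vaccine B 6/8 = 75.0% → the adjuvanted vaccine
Overall: the adjuvanted vaccine 86/178 = 48.3%, Vaccine B 80/181 = 44.2% → the adjuvanted vaccine
The adjuvanted vaccine wins overall and in every age group — no reversal.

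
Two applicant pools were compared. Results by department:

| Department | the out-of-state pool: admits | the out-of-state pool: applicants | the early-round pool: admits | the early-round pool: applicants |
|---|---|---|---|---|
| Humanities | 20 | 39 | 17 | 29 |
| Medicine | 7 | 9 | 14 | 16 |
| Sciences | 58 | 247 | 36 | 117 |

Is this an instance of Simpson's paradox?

Humanities: the out-of-state pool 20/39 = 51.3%, the early-round pool 17/29 = 58.6% → the early-round pool
Medicine: the out-of-state pool 7/9 = 77.8%, the early-round pool 14/16 = 87.5% → the early-round pool
Sciences: the out-of-state pool 58/247 = 23.5%, the early-round pool 36/117 = 30.8% → the early-round pool
Overall: the out-of-state pool 85/295 = 28.8%, the early-round pool 67/162 = 41.4% → the early-round pool
The early-round pool wins overall and in every department group — no reversal.

No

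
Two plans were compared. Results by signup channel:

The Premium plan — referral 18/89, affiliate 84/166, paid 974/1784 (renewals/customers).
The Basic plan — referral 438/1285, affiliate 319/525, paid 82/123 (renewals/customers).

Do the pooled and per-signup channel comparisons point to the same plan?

Referral: the Premium plan 18/89 = 20.2%, the Basic plan 438/1285 = 34.1% → the Basic plan
Affiliate: the Premium plan 84/166 = 50.6%, the Basic plan 319/525 = 60.8% → the Basic plan
Paid: the Premium plan 974/1784 = 54.6%, the Basic plan 82/123 = 66.7% → the Basic plan
Overall: the Premium plan 1076/2039 = 52.8%, the Basic plan 839/1933 = 43.4% → the Premium plan
The Basic plan wins each signup group but the Premium plan wins overall — the comparison reverses. The Basic plan's customers skew toward referral, which has a lower base rate.

No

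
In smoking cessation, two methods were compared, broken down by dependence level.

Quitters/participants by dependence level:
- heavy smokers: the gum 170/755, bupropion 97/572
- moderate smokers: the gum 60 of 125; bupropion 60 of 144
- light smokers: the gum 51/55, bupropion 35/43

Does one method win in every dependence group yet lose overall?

Heavy smokers: the gum 170/755 = 22.5%, bupropion 97/572 = 17.0% → the gum
Moderate smokers: the gum 60/125 = 48.0%, bupropion 60/144 = 41.7% → the gum
Light smokers: the gum 51/55 = 92.7%, bupropion 35/43 = 81.4% → the gum
Overall: the gum 281/935 = 30.1%, bupropion 192/759 = 25.3% → the gum
The gum wins overall and in every dependence group — no reversal.

No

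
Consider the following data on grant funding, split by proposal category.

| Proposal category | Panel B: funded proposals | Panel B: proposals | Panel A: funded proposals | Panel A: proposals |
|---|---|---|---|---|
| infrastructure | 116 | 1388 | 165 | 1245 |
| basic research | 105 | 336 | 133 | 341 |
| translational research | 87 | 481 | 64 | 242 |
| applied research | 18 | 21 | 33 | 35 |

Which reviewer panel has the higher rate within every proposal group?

Panel A

Infrastructure: Panel B 116/1388 = 8.4%, Panel A 165/1245 = 13.3% → Panel A
Basic research: Panel B 105/336 = 31.2%, Panel A 133/341 = 39.0% → Panel A
Translational research: Panel B 87/481 = 18.1%, Panel A 64/242 = 26.4% → Panel A
Applied research: Panel B 18/21 = 85.7%, Panel A 33/35 = 94.3% → Panel A
Panel A has the higher rate in all 4 groups.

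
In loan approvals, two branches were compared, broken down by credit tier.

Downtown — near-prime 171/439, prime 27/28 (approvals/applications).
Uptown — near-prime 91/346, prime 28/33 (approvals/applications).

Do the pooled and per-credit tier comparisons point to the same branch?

Near-prime: Downtown 171/439 = 39.0%, Uptown 91/346 = 26.3% → Downtown
Prime: Downtown 27/28 = 96.4%, Uptown 28/33 = 84.8% → Downtown
Overall: Downtown 198/467 = 42.4%, Uptown 119/379 = 31.4% → Downtown
Downtown wins overall and in every credit group — no reversal.

Yes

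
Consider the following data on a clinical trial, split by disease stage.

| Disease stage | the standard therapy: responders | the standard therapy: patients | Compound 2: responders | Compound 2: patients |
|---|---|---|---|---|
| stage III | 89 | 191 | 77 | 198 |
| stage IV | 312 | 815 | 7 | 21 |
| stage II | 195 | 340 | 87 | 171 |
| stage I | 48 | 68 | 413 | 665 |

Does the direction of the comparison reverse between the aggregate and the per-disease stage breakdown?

Stage III: the standard therapy 89/191 = 46.6%, Compound 2 77/198 = 38.9% → the standard therapy
Stage IV: the standard therapy 312/815 = 38.3%, Compound 2 7/21 = 33.3% → the standard therapy
Stage II: the standard therapy 195/340 = 57.4%, Compound 2 87/171 = 50.9% → the standard therapy
Stage I: the standard therapy 48/68 = 70.6%, Compound 2 413/665 = 62.1% → the standard therapy
Overall: the standard therapy 644/1414 = 45.5%, Compound 2 584/1055 = 55.4% → Compound 2
The standard therapy wins each disease group but Compound 2 wins overall — the comparison reverses. The standard therapy's patients skew toward stage IV, which has a lower base rate.

Yes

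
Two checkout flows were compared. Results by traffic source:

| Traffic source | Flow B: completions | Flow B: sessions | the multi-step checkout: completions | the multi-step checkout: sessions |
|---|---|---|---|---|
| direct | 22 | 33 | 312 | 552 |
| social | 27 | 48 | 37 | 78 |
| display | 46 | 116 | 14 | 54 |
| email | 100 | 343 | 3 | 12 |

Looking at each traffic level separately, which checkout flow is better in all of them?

Flow B

Direct: Flow B 22/33 = 66.7%, the multi-step checkout 312/552 = 56.5% → Flow B
Social: Flow B 27/48 = 56.2%, the multi-step checkout 37/78 = 47.4% → Flow B
Display: Flow B 46/116 = 39.7%, the multi-step checkout 14/54 = 25.9% → Flow B
Email: Flow B 100/343 = 29.2%, the multi-step checkout 3/12 = 25.0% → Flow B
Flow B has the higher rate in all 4 groups.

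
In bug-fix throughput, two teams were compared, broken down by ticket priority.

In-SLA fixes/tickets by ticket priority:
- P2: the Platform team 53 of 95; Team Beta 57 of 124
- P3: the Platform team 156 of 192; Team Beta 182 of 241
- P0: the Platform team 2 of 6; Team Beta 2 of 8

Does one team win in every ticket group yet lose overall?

P2: the Platform team 53/95 = 55.8%, Team Beta 57/124 = 46.0% → the Platform team
P3: the Platform team 156/192 = 81.2%, Team Beta 182/241 = 75.5% → the Platform team
P0: the Platform team 2/6 = 33.3%, Team Beta 2/8 = 25.0% → the Platform team
Overall: the Platform team 211/293 = 72.0%, Team Beta 241/373 = 64.6% → the Platform team
The Platform team wins overall and in every ticket group — no reversal.

No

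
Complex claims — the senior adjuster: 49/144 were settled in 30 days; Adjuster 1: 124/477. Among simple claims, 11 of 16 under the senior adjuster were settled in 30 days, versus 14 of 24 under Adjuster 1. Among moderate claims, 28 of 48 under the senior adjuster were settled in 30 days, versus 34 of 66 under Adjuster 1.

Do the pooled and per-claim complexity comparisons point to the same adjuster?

Complex: the senior adjuster 49/144 = 34.0%, Adjuster 1 124/477 = 26.0% → the senior adjuster
Simple: the senior adjuster 11/16 = 68.8%, Adjuster 1 14/24 = 58.3% → the senior adjuster
Moderate: the senior adjuster 28/48 = 58.3%, Adjuster 1 34/66 = 51.5% → the senior adjuster
Overall: the senior adjuster 88/208 = 42.3%, Adjuster 1 172/567 = 30.3% → the senior adjuster
The senior adjuster wins overall and in every claim group — no reversal.

Yes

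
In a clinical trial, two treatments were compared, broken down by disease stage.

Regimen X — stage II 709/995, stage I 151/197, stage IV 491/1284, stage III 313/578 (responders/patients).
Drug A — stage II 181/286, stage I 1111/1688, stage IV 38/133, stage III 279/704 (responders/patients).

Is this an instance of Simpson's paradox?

Stage II: Regimen X 709/995 = 71.3%, Drug A 181/286 = 63.3% → Regimen X
Stage I: Regimen X 151/197 = 76.6%, Drug A 1111/1688 = 65.8% → Regimen X
Stage IV: Regimen X 491/1284 = 38.2%, Drug A 38/133 = 28.6% → Regimen X
Stage III: Regimen X 313/578 = 54.2%, Drug A 279/704 = 39.6% → Regimen X
Overall: Regimen X 1664/3054 = 54.5%, Drug A 1609/2811 = 57.2% → Drug A
Regimen X wins each disease group but Drug A wins overall — the comparison reverses. Regimen X's patients skew toward stage IV, which has a lower base rate.

Yes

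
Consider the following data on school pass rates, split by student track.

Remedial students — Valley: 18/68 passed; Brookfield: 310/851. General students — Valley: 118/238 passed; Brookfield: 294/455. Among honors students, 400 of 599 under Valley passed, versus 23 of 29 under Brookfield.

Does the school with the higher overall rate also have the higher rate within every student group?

Remedial: Valley 18/68 = 26.5%, Brookfield 310/851 = 36.4% → Brookfield
General: Valley 118/238 = 49.6%, Brookfield 294/455 = 64.6% → Brookfield
Honors: Valley 400/599 = 66.8%, Brookfield 23/29 = 79.3% → Brookfield
Overall: Valley 536/905 = 59.2%, Brookfield 627/1335 = 47.0% → Valley
Brookfield wins each student group but Valley wins overall — the comparison reverses. Brookfield's students skew toward remedial, which has a lower base rate.

No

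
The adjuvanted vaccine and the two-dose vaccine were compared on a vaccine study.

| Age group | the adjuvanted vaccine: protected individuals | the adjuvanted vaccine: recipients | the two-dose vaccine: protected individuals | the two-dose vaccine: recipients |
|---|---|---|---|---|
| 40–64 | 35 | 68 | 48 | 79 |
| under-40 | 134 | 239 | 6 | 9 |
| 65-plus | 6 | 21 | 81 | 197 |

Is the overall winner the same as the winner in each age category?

No

40–64: the adjuvanted vaccine 35/68 = 51.5%, the two-dose vaccine 48/79 = 60.8% → the two-dose vaccine
Under-40: the adjuvanted vaccine 134/239 = 56.1%, the two-dose vaccine 6/9 = 66.7% → the two-dose vaccine
65-plus: the adjuvanted vaccine 6/21 = 28.6%, the two-dose vaccine 81/197 = 41.1% → the two-dose vaccine
Overall: the adjuvanted vaccine 175/328 = 53.4%, the two-dose vaccine 135/285 = 47.4% → the adjuvanted vaccine
The two-dose vaccine wins each age group but the adjuvanted vaccine wins overall — the comparison reverses. The two-dose vaccine's recipients skew toward 65-plus, which has a lower base rate.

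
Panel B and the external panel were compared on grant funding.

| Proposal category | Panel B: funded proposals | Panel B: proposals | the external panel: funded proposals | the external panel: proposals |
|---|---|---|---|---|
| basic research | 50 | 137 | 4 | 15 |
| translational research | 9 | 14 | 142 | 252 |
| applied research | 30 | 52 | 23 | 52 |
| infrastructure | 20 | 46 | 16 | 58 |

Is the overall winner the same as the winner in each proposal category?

No

Basic research: Panel B 50/137 = 36.5%, the external panel 4/15 = 26.7% → Panel B
Translational research: Panel B 9/14 = 64.3%, the external panel 142/252 = 56.3% → Panel B
Applied research: Panel B 30/52 = 57.7%, the external panel 23/52 = 44.2% → Panel B
Infrastructure: Panel B 20/46 = 43.5%, the external panel 16/58 = 27.6% → Panel B
Overall: Panel B 109/249 = 43.8%, the external panel 185/377 = 49.1% → the external panel
Panel B wins each proposal group but the external panel wins overall — the comparison reverses. Panel B's proposals skew toward basic research, which has a lower base rate.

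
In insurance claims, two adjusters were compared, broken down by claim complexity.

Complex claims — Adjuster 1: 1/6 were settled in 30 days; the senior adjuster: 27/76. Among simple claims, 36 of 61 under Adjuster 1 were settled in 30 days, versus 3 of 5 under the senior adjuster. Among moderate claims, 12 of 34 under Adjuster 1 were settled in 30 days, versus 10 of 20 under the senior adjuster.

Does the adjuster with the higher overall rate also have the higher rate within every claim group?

Complex: Adjuster 1 1/6 = 16.7%, the senior adjuster 27/76 = 35.5% → the senior adjuster
Simple: Adjuster 1 36/61 = 59.0%, the senior adjuster 3/5 = 60.0% → the senior adjuster
Moderate: Adjuster 1 12/34 = 35.3%, the senior adjuster 10/20 = 50.0% → the senior adjuster
Overall: Adjuster 1 49/101 = 48.5%, the senior adjuster 40/101 = 39.6% → Adjuster 1
The senior adjuster wins each claim group but Adjuster 1 wins overall — the comparison reverses. The senior adjuster's claims skew toward complex, which has a lower base rate.

No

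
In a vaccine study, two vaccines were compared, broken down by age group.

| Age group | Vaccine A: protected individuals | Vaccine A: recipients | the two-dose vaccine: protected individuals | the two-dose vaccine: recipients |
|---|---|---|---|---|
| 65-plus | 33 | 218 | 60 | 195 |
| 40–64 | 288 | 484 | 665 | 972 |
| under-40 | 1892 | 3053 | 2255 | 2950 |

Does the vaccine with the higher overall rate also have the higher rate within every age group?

65-plus: Vaccine A 33/218 = 15.1%, the two-dose vaccine 60/195 = 30.8% → the two-dose vaccine
40–64: Vaccine A 288/484 = 59.5%, the two-dose vaccine 665/972 = 68.4% → the two-dose vaccine
Under-40: Vaccine A 1892/3053 = 62.0%, the two-dose vaccine 2255/2950 = 76.4% → the two-dose vaccine
Overall: Vaccine A 2213/3755 = 58.9%, the two-dose vaccine 2980/4117 = 72.4% → the two-dose vaccine
The two-dose vaccine wins overall and in every age group — no reversal.

Yes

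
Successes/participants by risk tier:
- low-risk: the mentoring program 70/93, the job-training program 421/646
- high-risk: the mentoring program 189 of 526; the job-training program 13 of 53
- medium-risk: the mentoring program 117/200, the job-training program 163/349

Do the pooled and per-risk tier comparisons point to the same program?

Low-risk: the mentoring program 70/93 = 75.3%, the job-training program 421/646 = 65.2% → the mentoring program
High-risk: the mentoring program 189/526 = 35.9%, the job-training program 13/53 = 24.5% → the mentoring program
Medium-risk: the mentoring program 117/200 = 58.5%, the job-training program 163/349 = 46.7% → the mentoring program
Overall: the mentoring program 376/819 = 45.9%, the job-training program 597/1048 = 57.0% → the job-training program
The mentoring program wins each risk group but the job-training program wins overall — the comparison reverses. The mentoring program's participants skew toward high-risk, which has a lower base rate.

No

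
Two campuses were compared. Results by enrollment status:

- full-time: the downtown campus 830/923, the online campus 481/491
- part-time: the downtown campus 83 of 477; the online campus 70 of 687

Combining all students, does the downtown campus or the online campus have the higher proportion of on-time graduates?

the downtown campus

Full-time: the downtown campus 830/923 = 89.9%, the online campus 481/491 = 98.0% → the online campus
Part-time: the downtown campus 83/477 = 17.4%, the online campus 70/687 = 10.2% → the downtown campus
Overall: the downtown campus 913/1400 = 65.2%, the online campus 551/1178 = 46.8% → the downtown campus
(Neither sweeps every enrollment group, but the downtown campus has the higher pooled rate.)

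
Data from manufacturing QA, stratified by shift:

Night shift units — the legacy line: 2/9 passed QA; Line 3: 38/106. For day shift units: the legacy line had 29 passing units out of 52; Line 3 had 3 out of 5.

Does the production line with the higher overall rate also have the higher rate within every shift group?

No

Night shift: the legacy line 2/9 = 22.2%, Line 3 38/106 = 35.8% → Line 3
Day shift: the legacy line 29/52 = 55.8%, Line 3 3/5 = 60.0% → Line 3
Overall: the legacy line 31/61 = 50.8%, Line 3 41/111 = 36.9% → the legacy line
Line 3 wins each shift group but the legacy line wins overall — the comparison reverses. Line 3's units skew toward night shift, which has a lower base rate.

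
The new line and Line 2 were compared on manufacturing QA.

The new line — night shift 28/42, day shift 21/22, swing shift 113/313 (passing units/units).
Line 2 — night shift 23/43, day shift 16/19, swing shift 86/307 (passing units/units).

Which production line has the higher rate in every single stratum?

the new line

Night shift: the new line 28/42 = 66.7%, Line 2 23/43 = 53.5% → the new line
Day shift: the new line 21/22 = 95.5%, Line 2 16/19 = 84.2% → the new line
Swing shift: the new line 113/313 = 36.1%, Line 2 86/307 = 28.0% → the new line
The new line has the higher rate in all 3 groups.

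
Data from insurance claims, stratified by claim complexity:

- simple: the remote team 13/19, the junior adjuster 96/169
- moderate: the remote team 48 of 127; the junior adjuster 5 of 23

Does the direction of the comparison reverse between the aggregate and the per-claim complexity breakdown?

Simple: the remote team 13/19 = 68.4%, the junior adjuster 96/169 = 56.8% → the remote team
Moderate: the remote team 48/127 = 37.8%, the junior adjuster 5/23 = 21.7% → the remote team
Overall: the remote team 61/146 = 41.8%, the junior adjuster 101/192 = 52.6% → the junior adjuster
The remote team wins each claim group but the junior adjuster wins overall — the comparison reverses. The remote team's claims skew toward moderate, which has a lower base rate.

Yes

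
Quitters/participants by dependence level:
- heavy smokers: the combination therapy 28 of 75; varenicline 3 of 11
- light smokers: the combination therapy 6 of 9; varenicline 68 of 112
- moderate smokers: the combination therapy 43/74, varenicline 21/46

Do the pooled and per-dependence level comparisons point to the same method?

No

Heavy smokers: the combination therapy 28/75 = 37.3%, varenicline 3/11 = 27.3% → the combination therapy
Light smokers: the combination therapy 6/9 = 66.7%, varenicline 68/112 = 60.7% → the combination therapy
Moderate smokers: the combination therapy 43/74 = 58.1%, varenicline 21/46 = 45.7% → the combination therapy
Overall: the combination therapy 77/158 = 48.7%, varenicline 92/169 = 54.4% → varenicline
The combination therapy wins each dependence group but varenicline wins overall — the comparison reverses. The combination therapy's participants skew toward heavy smokers, which has a lower base rate.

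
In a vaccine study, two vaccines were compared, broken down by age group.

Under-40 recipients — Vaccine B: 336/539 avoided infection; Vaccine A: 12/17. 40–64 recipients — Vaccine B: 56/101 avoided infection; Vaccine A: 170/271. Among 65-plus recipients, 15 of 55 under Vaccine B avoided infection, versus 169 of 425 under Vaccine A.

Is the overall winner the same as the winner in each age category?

Under-40: Vaccine B 336/539 = 62.3%, Vaccine A 12/17 = 70.6% → Vaccine A
40–64: Vaccine B 56/101 = 55.4%, Vaccine A 170/271 = 62.7% → Vaccine A
65-plus: Vaccine B 15/55 = 27.3%, Vaccine A 169/425 = 39.8% → Vaccine A
Overall: Vaccine B 407/695 = 58.6%, Vaccine A 351/713 = 49.2% → Vaccine B
Vaccine A wins each age group but Vaccine B wins overall — the comparison reverses. Vaccine A's recipients skew toward 65-plus, which has a lower base rate.

No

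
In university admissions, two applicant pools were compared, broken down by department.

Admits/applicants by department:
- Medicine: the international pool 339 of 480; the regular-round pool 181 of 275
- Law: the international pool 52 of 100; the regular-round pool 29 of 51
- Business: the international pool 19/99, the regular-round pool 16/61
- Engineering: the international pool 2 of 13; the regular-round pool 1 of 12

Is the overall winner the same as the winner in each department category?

Medicine: the international pool 339/480 = 70.6%, the regular-round pool 181/275 = 65.8% → the international pool
Law: the international pool 52/100 = 52.0%, the regular-round pool 29/51 = 56.9% → the regular-round pool
Business: the international pool 19/99 = 19.2%, the regular-round pool 16/61 = 26.2% → the regular-round pool
Engineering: the international pool 2/13 = 15.4%, the regular-round pool 1/12 = 8.3% → the international pool
Overall: the international pool 412/692 = 59.5%, the regular-round pool 227/399 = 56.9% → the international pool
Neither sweeps: the international pool wins 2 of 4 groups, the regular-round pool wins 2. The international pool wins overall but not every group — no Simpson reversal.

No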